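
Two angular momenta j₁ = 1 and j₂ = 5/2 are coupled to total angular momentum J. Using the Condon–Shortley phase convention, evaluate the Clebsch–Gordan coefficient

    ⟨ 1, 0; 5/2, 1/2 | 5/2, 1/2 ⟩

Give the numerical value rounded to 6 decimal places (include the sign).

−√(1/35) ≈ -0.169031

triangle: 1!*1!*4!/7! = 24/5040
(j±m)!: 1!*1!*3!*2!*3!*2! = 144
prefactor² = (2J+1)*Δ*N² = 144/35
  k=0: +1/(0!*1!*1!*3!*0!*1!) = 1/6
  k=1: −1/(1!*0!*0!*2!*1!*2!) = -1/4
Σ = -1/12  ⇒  CG² = 144/35*(-1/12)² = 1/35
CG = −√(1/35) = -0.169031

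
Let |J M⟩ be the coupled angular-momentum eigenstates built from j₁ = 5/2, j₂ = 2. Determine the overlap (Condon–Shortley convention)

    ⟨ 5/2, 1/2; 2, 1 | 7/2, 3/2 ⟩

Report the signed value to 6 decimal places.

triangle: 1!*4!*3!/9! = 144/362880
(j±m)!: 3!*2!*3!*1!*5!*2! = 17280
prefactor² = (2J+1)*Δ*N² = 384/7
  k=0: +1/(0!*1!*2!*3!*2!*0!) = 1/24
  k=1: −1/(1!*0!*1!*2!*3!*1!) = -1/12
Σ = -1/24  ⇒  CG² = 384/7*(-1/24)² = 2/21
CG = −√(2/21) = -0.308607

−√(2/21) ≈ -0.308607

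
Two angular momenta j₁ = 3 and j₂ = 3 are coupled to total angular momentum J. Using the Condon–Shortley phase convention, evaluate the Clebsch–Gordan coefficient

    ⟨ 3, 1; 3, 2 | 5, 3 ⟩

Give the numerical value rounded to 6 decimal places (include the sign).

−√(1/6) = -0.408248

j₁+j₂−J=1  J+j₁−j₂=5  J−j₁+j₂=5  j₁+j₂+J+1=12
(j₁±m₁, j₂±m₂, J±M) = (4,2,5,1,8,2)
P² = 153600
sum k=0..1:
  [0] +1/1440 = 1/1440
  [1] −1/576 = -1/576
S = -1/960
C² = P²·S² = 1/6 ; C = -0.408248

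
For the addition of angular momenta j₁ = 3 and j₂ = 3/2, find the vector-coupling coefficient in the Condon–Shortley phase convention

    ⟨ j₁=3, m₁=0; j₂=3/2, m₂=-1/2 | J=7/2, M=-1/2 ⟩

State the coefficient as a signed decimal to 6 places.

j₁+j₂−J=1  J+j₁−j₂=5  J−j₁+j₂=2  j₁+j₂+J+1=9
(j₁±m₁, j₂±m₂, J±M) = (3,3,1,2,3,4)
P² = 384/7
sum k=0..1:
  [0] +1/12 = 1/12
  [1] −1/24 = -1/24
S = 1/24
C² = P²·S² = 2/21 ; C = +0.308607

+0.308607  (= +√(2/21))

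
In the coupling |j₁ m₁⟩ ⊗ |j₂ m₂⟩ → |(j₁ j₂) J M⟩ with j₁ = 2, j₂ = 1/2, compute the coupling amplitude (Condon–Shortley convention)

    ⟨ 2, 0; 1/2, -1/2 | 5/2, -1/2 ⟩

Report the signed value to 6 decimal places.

√[6·0!4!1!/6! · 2!2!0!1!2!3!] = √(48/5)
  +(−1)^0/∏(0,0,2,0,2,1)! = 1/4  (running 1/4)
⟨..|..⟩ = √(48/5)·(1/4) = +0.774597

+√(3/5) = +0.774597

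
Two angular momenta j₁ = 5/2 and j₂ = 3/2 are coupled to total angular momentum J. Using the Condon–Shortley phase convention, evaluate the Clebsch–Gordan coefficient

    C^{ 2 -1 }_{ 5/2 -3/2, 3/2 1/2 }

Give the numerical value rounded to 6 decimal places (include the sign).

j₁+j₂−J=2  J+j₁−j₂=3  J−j₁+j₂=1  j₁+j₂+J+1=7
(j₁±m₁, j₂±m₂, J±M) = (1,4,2,1,1,3)
P² = 24/7
sum k=1..2:
  [1] −1/6 = -1/6
  [2] +1/4 = 1/4
S = 1/12
C² = P²·S² = 1/42 ; C = +0.154303

+0.154303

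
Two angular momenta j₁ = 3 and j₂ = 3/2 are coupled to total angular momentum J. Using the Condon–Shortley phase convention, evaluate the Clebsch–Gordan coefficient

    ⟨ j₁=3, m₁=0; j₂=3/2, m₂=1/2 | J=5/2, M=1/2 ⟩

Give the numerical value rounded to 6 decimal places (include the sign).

-0.414039

j₁+j₂−J=2  J+j₁−j₂=4  J−j₁+j₂=1  j₁+j₂+J+1=8
(j₁±m₁, j₂±m₂, J±M) = (3,3,2,1,3,2)
P² = 216/35
sum k=1..2:
  [1] −1/4 = -1/4
  [2] +1/12 = 1/12
S = -1/6
C² = P²·S² = 6/35 ; C = -0.414039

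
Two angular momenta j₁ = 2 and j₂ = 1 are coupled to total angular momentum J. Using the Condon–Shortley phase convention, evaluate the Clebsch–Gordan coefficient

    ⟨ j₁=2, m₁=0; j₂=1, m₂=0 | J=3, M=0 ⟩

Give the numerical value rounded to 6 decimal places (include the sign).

+√(3/5) ≈ +0.774597

j₁+j₂−J=0  J+j₁−j₂=4  J−j₁+j₂=2  j₁+j₂+J+1=7
(j₁±m₁, j₂±m₂, J±M) = (2,2,1,1,3,3)
P² = 48/5
sum k=0..0:
  [0] +1/4 = 1/4
S = 1/4
C² = P²·S² = 3/5 ; C = +0.774597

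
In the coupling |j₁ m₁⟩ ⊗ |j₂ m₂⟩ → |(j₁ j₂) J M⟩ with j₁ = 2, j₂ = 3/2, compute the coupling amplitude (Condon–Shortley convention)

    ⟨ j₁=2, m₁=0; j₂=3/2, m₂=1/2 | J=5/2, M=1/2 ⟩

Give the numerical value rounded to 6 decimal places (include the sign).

j₁+j₂−J=1  J+j₁−j₂=3  J−j₁+j₂=2  j₁+j₂+J+1=7
(j₁±m₁, j₂±m₂, J±M) = (2,2,2,1,3,2)
P² = 48/35
sum k=0..1:
  [0] +1/4 = 1/4
  [1] −1/2 = -1/2
S = -1/4
C² = P²·S² = 3/35 ; C = -0.292770

-0.292770  (= −√(3/35))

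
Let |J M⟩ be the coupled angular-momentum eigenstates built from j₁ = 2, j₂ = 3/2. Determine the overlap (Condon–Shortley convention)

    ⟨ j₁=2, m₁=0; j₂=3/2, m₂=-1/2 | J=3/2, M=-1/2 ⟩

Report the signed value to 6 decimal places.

-0.447214  (= −√(1/5))

triangle: 2!×2!×1!/6! = 4/720
(j±m)!: 2!×2!×1!×2!×1!×2! = 16
prefactor² = (2J+1)×Δ×N² = 16/45
  k=0: +1/(0!×2!×2!×1!×0!×0!) = 1/4
  k=1: −1/(1!×1!×1!×0!×1!×1!) = -1
Σ = -3/4  ⇒  CG² = 16/45×(-3/4)² = 1/5
CG = −√(1/5) = -0.447214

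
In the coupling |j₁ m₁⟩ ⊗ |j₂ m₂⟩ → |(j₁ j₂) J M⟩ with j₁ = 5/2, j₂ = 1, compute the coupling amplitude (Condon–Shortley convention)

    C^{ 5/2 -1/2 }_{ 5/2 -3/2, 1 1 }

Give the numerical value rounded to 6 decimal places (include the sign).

triangle: 1!×4!×1!/7! = 24/5040
(j±m)!: 1!×4!×2!×0!×2!×3! = 576
prefactor² = (2J+1)×Δ×N² = 576/35
  k=1: −1/(1!×0!×3!×1!×1!×0!) = -1/6
Σ = -1/6  ⇒  CG² = 576/35×(-1/6)² = 16/35
CG = −√(16/35) = -0.676123

−√(16/35) ≈ -0.676123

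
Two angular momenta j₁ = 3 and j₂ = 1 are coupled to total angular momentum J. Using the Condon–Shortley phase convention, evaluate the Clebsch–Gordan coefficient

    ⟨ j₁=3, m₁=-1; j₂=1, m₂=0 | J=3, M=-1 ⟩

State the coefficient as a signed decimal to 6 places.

triangle: 1!·5!·1!/8! = 120/40320
(j±m)!: 2!·4!·1!·1!·2!·4! = 2304
prefactor² = (2J+1)·Δ·N² = 48
  k=0: +1/(0!·1!·4!·1!·1!·0!) = 1/24
  k=1: −1/(1!·0!·3!·0!·2!·1!) = -1/12
Σ = -1/24  ⇒  CG² = 48·(-1/24)² = 1/12
CG = −√(1/12) = -0.288675

−√(1/12) = -0.288675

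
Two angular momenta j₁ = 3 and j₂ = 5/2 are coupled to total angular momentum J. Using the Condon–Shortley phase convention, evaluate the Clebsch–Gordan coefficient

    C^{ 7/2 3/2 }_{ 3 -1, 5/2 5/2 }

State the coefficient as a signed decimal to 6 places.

√[8·2!4!3!/10! · 2!4!5!0!5!2!] = √(6144/7)
  +(−1)^2/∏(2,0,2,3,2,0)! = 1/48  (running 1/48)
⟨..|..⟩ = √(6144/7)·(1/48) = +0.617213

+0.617213  (= +√(8/21))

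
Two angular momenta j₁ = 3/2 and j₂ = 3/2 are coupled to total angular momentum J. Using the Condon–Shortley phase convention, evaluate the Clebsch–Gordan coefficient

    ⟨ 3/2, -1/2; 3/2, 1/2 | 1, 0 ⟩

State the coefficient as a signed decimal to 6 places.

−√(1/20) = -0.223607

j₁+j₂−J=2  J+j₁−j₂=1  J−j₁+j₂=1  j₁+j₂+J+1=5
(j₁±m₁, j₂±m₂, J±M) = (1,2,2,1,1,1)
P² = 1/5
sum k=1..2:
  [1] −1/1 = -1
  [2] +1/2 = 1/2
S = -1/2
C² = P²·S² = 1/20 ; C = -0.223607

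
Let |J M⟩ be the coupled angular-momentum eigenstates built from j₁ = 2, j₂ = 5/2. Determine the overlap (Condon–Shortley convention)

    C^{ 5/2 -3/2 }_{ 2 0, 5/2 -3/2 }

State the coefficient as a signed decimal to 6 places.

-0.119523

j₁+j₂−J=2  J+j₁−j₂=2  J−j₁+j₂=3  j₁+j₂+J+1=8
(j₁±m₁, j₂±m₂, J±M) = (2,2,1,4,1,4)
P² = 288/35
sum k=0..1:
  [0] +1/8 = 1/8
  [1] −1/6 = -1/6
S = -1/24
C² = P²·S² = 1/70 ; C = -0.119523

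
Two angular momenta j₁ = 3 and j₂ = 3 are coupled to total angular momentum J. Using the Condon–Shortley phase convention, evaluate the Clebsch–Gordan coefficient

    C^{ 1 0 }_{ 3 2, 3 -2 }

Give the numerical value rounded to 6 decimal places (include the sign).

√[3·5!1!1!/8! · 5!1!1!5!1!1!] = √(900/7)
  +(−1)^0/∏(0,5,1,1,0,0)! = 1/120  (running 1/120)
  +(−1)^1/∏(1,4,0,0,1,1)! = -1/24  (running -1/30)
⟨..|..⟩ = √(900/7)·(-1/30) = -0.377964

−√(1/7) ≈ -0.377964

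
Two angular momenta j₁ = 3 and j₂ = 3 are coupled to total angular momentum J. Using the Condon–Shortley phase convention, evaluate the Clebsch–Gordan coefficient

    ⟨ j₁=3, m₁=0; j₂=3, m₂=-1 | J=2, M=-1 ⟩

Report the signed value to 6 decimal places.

+√(1/42) ≈ +0.154303

√[5·4!2!2!/9! · 3!3!2!4!1!3!] = √(96/7)
  +(−1)^1/∏(1,3,2,1,0,1)! = -1/12  (running -1/12)
  +(−1)^2/∏(2,2,1,0,1,2)! = 1/8  (running 1/24)
⟨..|..⟩ = √(96/7)·(1/24) = +0.154303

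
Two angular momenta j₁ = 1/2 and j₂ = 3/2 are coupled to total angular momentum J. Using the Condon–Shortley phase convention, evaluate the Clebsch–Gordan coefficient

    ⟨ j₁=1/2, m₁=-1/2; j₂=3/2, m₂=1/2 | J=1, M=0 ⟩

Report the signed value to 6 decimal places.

√[3·1!0!2!/4! · 0!1!2!1!1!1!] = √(1/2)
  +(−1)^1/∏(1,0,0,1,0,1)! = -1  (running -1)
⟨..|..⟩ = √(1/2)·(-1) = -0.707107

−√(1/2) = -0.707107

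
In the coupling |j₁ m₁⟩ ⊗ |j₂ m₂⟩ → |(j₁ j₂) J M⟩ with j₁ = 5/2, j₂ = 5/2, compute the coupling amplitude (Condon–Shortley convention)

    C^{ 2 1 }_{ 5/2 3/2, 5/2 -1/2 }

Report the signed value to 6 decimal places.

j₁+j₂−J=3  J+j₁−j₂=2  J−j₁+j₂=2  j₁+j₂+J+1=8
(j₁±m₁, j₂±m₂, J±M) = (4,1,2,3,3,1)
P² = 36/7
sum k=0..1:
  [0] +1/12 = 1/12
  [1] −1/4 = -1/4
S = -1/6
C² = P²·S² = 1/7 ; C = -0.377964

-0.377964  (= −√(1/7))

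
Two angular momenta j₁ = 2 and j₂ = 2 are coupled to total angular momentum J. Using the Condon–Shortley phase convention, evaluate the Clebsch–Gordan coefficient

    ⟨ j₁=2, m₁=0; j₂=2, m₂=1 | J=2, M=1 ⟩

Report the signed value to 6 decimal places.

−√(1/14) ≈ -0.267261

√[5·2!2!2!/7! · 2!2!3!1!3!1!] = √(8/7)
  +(−1)^1/∏(1,1,1,2,1,0)! = -1/2  (running -1/2)
  +(−1)^2/∏(2,0,0,1,2,1)! = 1/4  (running -1/4)
⟨..|..⟩ = √(8/7)·(-1/4) = -0.267261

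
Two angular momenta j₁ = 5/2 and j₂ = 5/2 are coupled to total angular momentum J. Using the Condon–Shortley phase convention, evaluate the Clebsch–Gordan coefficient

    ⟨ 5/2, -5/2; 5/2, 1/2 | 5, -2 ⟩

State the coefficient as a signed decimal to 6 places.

√[11·0!5!5!/11! · 0!5!3!2!3!7!] = √(172800)
  +(−1)^0/∏(0,0,5,3,0,2)! = 1/1440  (running 1/1440)
⟨..|..⟩ = √(172800)·(1/1440) = +0.288675

+0.288675  (= +√(1/12))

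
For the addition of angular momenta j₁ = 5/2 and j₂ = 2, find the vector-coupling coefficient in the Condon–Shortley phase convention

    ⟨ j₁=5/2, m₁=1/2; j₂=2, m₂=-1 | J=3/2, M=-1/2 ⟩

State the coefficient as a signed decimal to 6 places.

triangle: 3!×2!×1!/7! = 12/5040
(j±m)!: 3!×2!×1!×3!×1!×2! = 144
prefactor² = (2J+1)×Δ×N² = 48/35
  k=0: +1/(0!×3!×2!×1!×0!×0!) = 1/12
  k=1: −1/(1!×2!×1!×0!×1!×1!) = -1/2
Σ = -5/12  ⇒  CG² = 48/35×(-5/12)² = 5/21
CG = −√(5/21) = -0.487950

-0.487950  (= −√(5/21))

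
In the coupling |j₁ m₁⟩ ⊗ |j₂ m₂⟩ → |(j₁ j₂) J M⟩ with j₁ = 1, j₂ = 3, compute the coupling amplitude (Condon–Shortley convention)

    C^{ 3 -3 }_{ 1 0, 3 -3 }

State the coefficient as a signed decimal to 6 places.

+√(3/4) ≈ +0.866025

j₁+j₂−J=1  J+j₁−j₂=1  J−j₁+j₂=5  j₁+j₂+J+1=8
(j₁±m₁, j₂±m₂, J±M) = (1,1,0,6,0,6)
P² = 10800
sum k=0..0:
  [0] +1/120 = 1/120
S = 1/120
C² = P²·S² = 3/4 ; C = +0.866025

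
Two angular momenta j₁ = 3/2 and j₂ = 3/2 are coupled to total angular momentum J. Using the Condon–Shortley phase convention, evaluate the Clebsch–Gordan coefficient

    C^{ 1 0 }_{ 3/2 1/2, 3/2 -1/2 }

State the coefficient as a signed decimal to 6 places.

j₁+j₂−J=2  J+j₁−j₂=1  J−j₁+j₂=1  j₁+j₂+J+1=5
(j₁±m₁, j₂±m₂, J±M) = (2,1,1,2,1,1)
P² = 1/5
sum k=0..1:
  [0] +1/2 = 1/2
  [1] −1/1 = -1
S = -1/2
C² = P²·S² = 1/20 ; C = -0.223607

−√(1/20) ≈ -0.223607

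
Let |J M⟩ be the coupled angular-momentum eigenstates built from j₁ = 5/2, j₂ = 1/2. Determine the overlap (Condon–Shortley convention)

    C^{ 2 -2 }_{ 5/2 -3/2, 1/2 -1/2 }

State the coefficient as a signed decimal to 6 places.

+√(1/6) = +0.408248

√[5·1!4!0!/6! · 1!4!0!1!0!4!] = √(96)
  +(−1)^0/∏(0,1,4,0,0,0)! = 1/24  (running 1/24)
⟨..|..⟩ = √(96)·(1/24) = +0.408248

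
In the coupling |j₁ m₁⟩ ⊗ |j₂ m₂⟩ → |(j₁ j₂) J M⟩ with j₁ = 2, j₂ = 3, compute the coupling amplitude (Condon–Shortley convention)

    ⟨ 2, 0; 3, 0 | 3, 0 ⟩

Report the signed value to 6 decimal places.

j₁+j₂−J=2  J+j₁−j₂=2  J−j₁+j₂=4  j₁+j₂+J+1=9
(j₁±m₁, j₂±m₂, J±M) = (2,2,3,3,3,3)
P² = 48/5
sum k=0..2:
  [0] +1/24 = 1/24
  [1] −1/4 = -1/4
  [2] +1/24 = 1/24
S = -1/6
C² = P²·S² = 4/15 ; C = -0.516398

−√(4/15) = -0.516398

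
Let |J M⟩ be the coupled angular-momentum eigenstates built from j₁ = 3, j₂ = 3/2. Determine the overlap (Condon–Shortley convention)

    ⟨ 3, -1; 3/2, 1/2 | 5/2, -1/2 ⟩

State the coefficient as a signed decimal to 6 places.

√[6·2!4!1!/8! · 2!4!2!1!2!3!] = √(288/35)
  +(−1)^1/∏(1,1,3,1,1,0)! = -1/6  (running -1/6)
  +(−1)^2/∏(2,0,2,0,2,1)! = 1/8  (running -1/24)
⟨..|..⟩ = √(288/35)·(-1/24) = -0.119523

-0.119523  (= −√(1/70))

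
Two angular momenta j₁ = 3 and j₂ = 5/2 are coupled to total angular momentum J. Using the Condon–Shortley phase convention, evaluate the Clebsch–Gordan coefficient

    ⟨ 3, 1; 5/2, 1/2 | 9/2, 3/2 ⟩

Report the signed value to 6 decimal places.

+√(5/231) ≈ +0.147122

triangle: 1!*5!*4!/11! = 2880/39916800
(j±m)!: 4!*2!*3!*2!*6!*3! = 2488320
prefactor² = (2J+1)*Δ*N² = 138240/77
  k=0: +1/(0!*1!*2!*3!*3!*1!) = 1/72
  k=1: −1/(1!*0!*1!*2!*4!*2!) = -1/96
Σ = 1/288  ⇒  CG² = 138240/77*1/288² = 5/231
CG = +√(5/231) = +0.147122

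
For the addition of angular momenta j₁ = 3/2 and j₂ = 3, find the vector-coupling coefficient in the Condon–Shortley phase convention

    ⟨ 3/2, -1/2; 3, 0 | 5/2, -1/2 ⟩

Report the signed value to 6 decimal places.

-0.414039

j₁+j₂−J=2  J+j₁−j₂=1  J−j₁+j₂=4  j₁+j₂+J+1=8
(j₁±m₁, j₂±m₂, J±M) = (1,2,3,3,2,3)
P² = 216/35
sum k=1..2:
  [1] −1/4 = -1/4
  [2] +1/12 = 1/12
S = -1/6
C² = P²·S² = 6/35 ; C = -0.414039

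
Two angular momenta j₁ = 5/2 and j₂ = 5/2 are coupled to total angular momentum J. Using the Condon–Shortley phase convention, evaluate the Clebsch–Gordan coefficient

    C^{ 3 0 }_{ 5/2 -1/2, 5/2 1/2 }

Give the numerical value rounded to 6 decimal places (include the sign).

−√(4/45) ≈ -0.298142

triangle: 2!*3!*3!/9! = 72/362880
(j±m)!: 2!*3!*3!*2!*3!*3! = 5184
prefactor² = (2J+1)*Δ*N² = 36/5
  k=0: +1/(0!*2!*3!*3!*0!*0!) = 1/72
  k=1: −1/(1!*1!*2!*2!*1!*1!) = -1/4
  k=2: +1/(2!*0!*1!*1!*2!*2!) = 1/8
Σ = -1/9  ⇒  CG² = 36/5*(-1/9)² = 4/45
CG = −√(4/45) = -0.298142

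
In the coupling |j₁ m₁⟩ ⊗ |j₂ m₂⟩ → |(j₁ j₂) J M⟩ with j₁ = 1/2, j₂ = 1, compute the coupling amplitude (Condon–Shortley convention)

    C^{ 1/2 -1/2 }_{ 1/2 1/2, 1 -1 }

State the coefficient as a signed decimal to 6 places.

+√(2/3) = +0.816497

√[2·1!0!1!/3! · 1!0!0!2!0!1!] = √(2/3)
  +(−1)^0/∏(0,1,0,0,0,1)! = 1  (running 1)
⟨..|..⟩ = √(2/3)·(1) = +0.816497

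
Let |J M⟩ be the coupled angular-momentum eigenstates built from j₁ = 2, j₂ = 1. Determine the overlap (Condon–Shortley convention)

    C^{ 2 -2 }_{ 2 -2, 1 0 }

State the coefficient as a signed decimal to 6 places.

−√(2/3) ≈ -0.816497

triangle: 1!×3!×1!/6! = 6/720
(j±m)!: 0!×4!×1!×1!×0!×4! = 576
prefactor² = (2J+1)×Δ×N² = 24
  k=1: −1/(1!×0!×3!×0!×0!×1!) = -1/6
Σ = -1/6  ⇒  CG² = 24×(-1/6)² = 2/3
CG = −√(2/3) = -0.816497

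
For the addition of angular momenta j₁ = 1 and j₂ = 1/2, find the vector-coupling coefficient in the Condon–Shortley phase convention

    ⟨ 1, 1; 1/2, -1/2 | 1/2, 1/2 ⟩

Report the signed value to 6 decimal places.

triangle: 1!*1!*0!/3! = 1/6
(j±m)!: 2!*0!*0!*1!*1!*0! = 2
prefactor² = (2J+1)*Δ*N² = 2/3
  k=0: +1/(0!*1!*0!*0!*1!*0!) = 1
Σ = 1  ⇒  CG² = 2/3*1² = 2/3
CG = +√(2/3) = +0.816497

+0.816497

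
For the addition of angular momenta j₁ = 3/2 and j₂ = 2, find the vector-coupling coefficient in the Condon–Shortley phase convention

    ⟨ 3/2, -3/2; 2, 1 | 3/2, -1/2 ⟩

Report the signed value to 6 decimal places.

+0.632456

triangle: 2!*1!*2!/6! = 4/720
(j±m)!: 0!*3!*3!*1!*1!*2! = 72
prefactor² = (2J+1)*Δ*N² = 8/5
  k=2: +1/(2!*0!*1!*1!*0!*1!) = 1/2
Σ = 1/2  ⇒  CG² = 8/5*1/2² = 2/5
CG = +√(2/5) = +0.632456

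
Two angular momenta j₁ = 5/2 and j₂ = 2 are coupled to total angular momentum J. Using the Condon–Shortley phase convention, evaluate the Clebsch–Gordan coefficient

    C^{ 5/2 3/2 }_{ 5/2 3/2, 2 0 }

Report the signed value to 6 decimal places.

j₁+j₂−J=2  J+j₁−j₂=3  J−j₁+j₂=2  j₁+j₂+J+1=8
(j₁±m₁, j₂±m₂, J±M) = (4,1,2,2,4,1)
P² = 288/35
sum k=0..1:
  [0] +1/8 = 1/8
  [1] −1/6 = -1/6
S = -1/24
C² = P²·S² = 1/70 ; C = -0.119523

−√(1/70) = -0.119523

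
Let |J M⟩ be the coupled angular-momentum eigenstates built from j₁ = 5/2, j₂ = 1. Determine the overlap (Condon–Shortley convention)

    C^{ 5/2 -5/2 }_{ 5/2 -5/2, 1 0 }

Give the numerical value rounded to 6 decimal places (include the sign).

-0.845154

√[6·1!4!1!/7! · 0!5!1!1!0!5!] = √(2880/7)
  +(−1)^1/∏(1,0,4,0,0,1)! = -1/24  (running -1/24)
⟨..|..⟩ = √(2880/7)·(-1/24) = -0.845154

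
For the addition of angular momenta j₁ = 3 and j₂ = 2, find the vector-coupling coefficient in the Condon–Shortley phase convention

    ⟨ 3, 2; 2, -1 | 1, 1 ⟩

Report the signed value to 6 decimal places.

triangle: 4!·2!·0!/7! = 48/5040
(j±m)!: 5!·1!·1!·3!·2!·0! = 1440
prefactor² = (2J+1)·Δ·N² = 288/7
  k=1: −1/(1!·3!·0!·0!·2!·0!) = -1/12
Σ = -1/12  ⇒  CG² = 288/7·(-1/12)² = 2/7
CG = −√(2/7) = -0.534522

−√(2/7) ≈ -0.534522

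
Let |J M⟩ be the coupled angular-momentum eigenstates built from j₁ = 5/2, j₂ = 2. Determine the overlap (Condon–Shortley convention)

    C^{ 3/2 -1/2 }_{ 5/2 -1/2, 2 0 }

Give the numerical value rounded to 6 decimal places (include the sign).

+0.239046  (= +√(2/35))

triangle: 3!·2!·1!/7! = 12/5040
(j±m)!: 2!·3!·2!·2!·1!·2! = 96
prefactor² = (2J+1)·Δ·N² = 32/35
  k=1: −1/(1!·2!·2!·1!·0!·0!) = -1/4
  k=2: +1/(2!·1!·1!·0!·1!·1!) = 1/2
Σ = 1/4  ⇒  CG² = 32/35·1/4² = 2/35
CG = +√(2/35) = +0.239046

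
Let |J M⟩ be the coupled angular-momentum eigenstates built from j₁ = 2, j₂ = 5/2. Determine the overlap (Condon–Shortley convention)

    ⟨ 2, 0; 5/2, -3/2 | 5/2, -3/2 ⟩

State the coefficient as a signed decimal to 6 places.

-0.119523

j₁+j₂−J=2  J+j₁−j₂=2  J−j₁+j₂=3  j₁+j₂+J+1=8
(j₁±m₁, j₂±m₂, J±M) = (2,2,1,4,1,4)
P² = 288/35
sum k=0..1:
  [0] +1/8 = 1/8
  [1] −1/6 = -1/6
S = -1/24
C² = P²·S² = 1/70 ; C = -0.119523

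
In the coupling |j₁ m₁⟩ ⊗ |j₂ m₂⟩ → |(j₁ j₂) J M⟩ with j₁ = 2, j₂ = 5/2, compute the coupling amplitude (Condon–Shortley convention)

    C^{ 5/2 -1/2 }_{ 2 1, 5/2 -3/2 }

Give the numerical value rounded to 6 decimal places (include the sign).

+√(6/35) = +0.414039

√[6·2!2!3!/8! · 3!1!1!4!2!3!] = √(216/35)
  +(−1)^0/∏(0,2,1,1,1,2)! = 1/4  (running 1/4)
  +(−1)^1/∏(1,1,0,0,2,3)! = -1/12  (running 1/6)
⟨..|..⟩ = √(216/35)·(1/6) = +0.414039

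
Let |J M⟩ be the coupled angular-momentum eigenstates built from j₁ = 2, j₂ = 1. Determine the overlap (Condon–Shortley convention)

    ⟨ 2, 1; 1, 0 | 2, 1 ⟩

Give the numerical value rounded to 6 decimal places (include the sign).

√[5·1!3!1!/6! · 3!1!1!1!3!1!] = √(3/2)
  +(−1)^0/∏(0,1,1,1,2,0)! = 1/2  (running 1/2)
  +(−1)^1/∏(1,0,0,0,3,1)! = -1/6  (running 1/3)
⟨..|..⟩ = √(3/2)·(1/3) = +0.408248

+0.408248  (= +√(1/6))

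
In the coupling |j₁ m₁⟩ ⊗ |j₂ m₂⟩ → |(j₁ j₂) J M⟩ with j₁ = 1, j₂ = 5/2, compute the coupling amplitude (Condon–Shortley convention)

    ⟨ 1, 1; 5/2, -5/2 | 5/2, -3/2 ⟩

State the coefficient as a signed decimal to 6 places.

+0.534522  (= +√(2/7))

triangle: 1!×1!×4!/7! = 24/5040
(j±m)!: 2!×0!×0!×5!×1!×4! = 5760
prefactor² = (2J+1)×Δ×N² = 1152/7
  k=0: +1/(0!×1!×0!×0!×1!×4!) = 1/24
Σ = 1/24  ⇒  CG² = 1152/7×1/24² = 2/7
CG = +√(2/7) = +0.534522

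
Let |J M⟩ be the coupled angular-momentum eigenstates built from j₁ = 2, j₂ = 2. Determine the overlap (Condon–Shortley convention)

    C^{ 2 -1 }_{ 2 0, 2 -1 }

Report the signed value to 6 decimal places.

j₁+j₂−J=2  J+j₁−j₂=2  J−j₁+j₂=2  j₁+j₂+J+1=7
(j₁±m₁, j₂±m₂, J±M) = (2,2,1,3,1,3)
P² = 8/7
sum k=0..1:
  [0] +1/4 = 1/4
  [1] −1/2 = -1/2
S = -1/4
C² = P²·S² = 1/14 ; C = -0.267261

-0.267261  (= −√(1/14))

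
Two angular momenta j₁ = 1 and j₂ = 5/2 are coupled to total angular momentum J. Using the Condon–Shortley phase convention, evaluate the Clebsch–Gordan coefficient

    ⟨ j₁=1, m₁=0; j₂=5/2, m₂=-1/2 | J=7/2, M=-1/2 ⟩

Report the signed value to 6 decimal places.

+√(4/7) ≈ +0.755929

√[8·0!2!5!/8! · 1!1!2!3!3!4!] = √(576/7)
  +(−1)^0/∏(0,0,1,2,1,3)! = 1/12  (running 1/12)
⟨..|..⟩ = √(576/7)·(1/12) = +0.755929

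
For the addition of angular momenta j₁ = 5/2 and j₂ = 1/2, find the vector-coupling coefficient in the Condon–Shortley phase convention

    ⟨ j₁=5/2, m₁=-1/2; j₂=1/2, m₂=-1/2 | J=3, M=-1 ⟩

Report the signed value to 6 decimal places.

j₁+j₂−J=0  J+j₁−j₂=5  J−j₁+j₂=1  j₁+j₂+J+1=7
(j₁±m₁, j₂±m₂, J±M) = (2,3,0,1,2,4)
P² = 96
sum k=0..0:
  [0] +1/12 = 1/12
S = 1/12
C² = P²·S² = 2/3 ; C = +0.816497

+√(2/3) ≈ +0.816497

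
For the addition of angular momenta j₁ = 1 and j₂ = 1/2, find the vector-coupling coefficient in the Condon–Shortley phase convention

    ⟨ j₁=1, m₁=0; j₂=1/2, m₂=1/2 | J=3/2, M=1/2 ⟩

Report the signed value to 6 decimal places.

+0.816497  (= +√(2/3))

triangle: 0!*2!*1!/4! = 2/24
(j±m)!: 1!*1!*1!*0!*2!*1! = 2
prefactor² = (2J+1)*Δ*N² = 2/3
  k=0: +1/(0!*0!*1!*1!*1!*0!) = 1
Σ = 1  ⇒  CG² = 2/3*1² = 2/3
CG = +√(2/3) = +0.816497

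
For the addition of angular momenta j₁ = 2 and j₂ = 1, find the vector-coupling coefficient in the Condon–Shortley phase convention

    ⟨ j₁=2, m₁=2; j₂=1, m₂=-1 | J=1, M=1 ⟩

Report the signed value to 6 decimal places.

+0.774597

j₁+j₂−J=2  J+j₁−j₂=2  J−j₁+j₂=0  j₁+j₂+J+1=5
(j₁±m₁, j₂±m₂, J±M) = (4,0,0,2,2,0)
P² = 48/5
sum k=0..0:
  [0] +1/4 = 1/4
S = 1/4
C² = P²·S² = 3/5 ; C = +0.774597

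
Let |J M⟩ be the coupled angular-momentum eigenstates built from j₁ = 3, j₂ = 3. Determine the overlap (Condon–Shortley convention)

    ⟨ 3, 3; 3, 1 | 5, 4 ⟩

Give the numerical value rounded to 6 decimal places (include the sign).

+√(1/2) ≈ +0.707107

√[11·1!5!5!/12! · 6!0!4!2!9!1!] = √(4147200)
  +(−1)^0/∏(0,1,0,4,5,1)! = 1/2880  (running 1/2880)
⟨..|..⟩ = √(4147200)·(1/2880) = +0.707107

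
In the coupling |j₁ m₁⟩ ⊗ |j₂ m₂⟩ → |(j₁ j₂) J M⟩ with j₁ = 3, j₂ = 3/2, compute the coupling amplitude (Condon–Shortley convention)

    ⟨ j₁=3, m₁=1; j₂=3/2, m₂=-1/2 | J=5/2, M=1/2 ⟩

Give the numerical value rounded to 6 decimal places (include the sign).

-0.119523  (= −√(1/70))

√[6·2!4!1!/8! · 4!2!1!2!3!2!] = √(288/35)
  +(−1)^0/∏(0,2,2,1,2,0)! = 1/8  (running 1/8)
  +(−1)^1/∏(1,1,1,0,3,1)! = -1/6  (running -1/24)
⟨..|..⟩ = √(288/35)·(-1/24) = -0.119523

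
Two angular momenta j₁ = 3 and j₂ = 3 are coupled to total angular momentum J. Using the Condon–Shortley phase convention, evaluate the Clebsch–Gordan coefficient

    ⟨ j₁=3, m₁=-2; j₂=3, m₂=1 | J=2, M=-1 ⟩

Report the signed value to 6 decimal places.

√[5·4!2!2!/9! · 1!5!4!2!1!3!] = √(320/7)
  +(−1)^3/∏(3,1,2,1,0,1)! = -1/12  (running -1/12)
  +(−1)^4/∏(4,0,1,0,1,2)! = 1/48  (running -1/16)
⟨..|..⟩ = √(320/7)·(-1/16) = -0.422577

-0.422577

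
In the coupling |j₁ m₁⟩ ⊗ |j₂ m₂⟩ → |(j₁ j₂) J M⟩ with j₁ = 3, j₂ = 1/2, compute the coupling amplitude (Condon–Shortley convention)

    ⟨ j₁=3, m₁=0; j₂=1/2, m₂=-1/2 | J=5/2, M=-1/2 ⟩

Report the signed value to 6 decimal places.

+√(3/7) ≈ +0.654654

triangle: 1!·5!·0!/7! = 120/5040
(j±m)!: 3!·3!·0!·1!·2!·3! = 432
prefactor² = (2J+1)·Δ·N² = 432/7
  k=0: +1/(0!·1!·3!·0!·2!·0!) = 1/12
Σ = 1/12  ⇒  CG² = 432/7·1/12² = 3/7
CG = +√(3/7) = +0.654654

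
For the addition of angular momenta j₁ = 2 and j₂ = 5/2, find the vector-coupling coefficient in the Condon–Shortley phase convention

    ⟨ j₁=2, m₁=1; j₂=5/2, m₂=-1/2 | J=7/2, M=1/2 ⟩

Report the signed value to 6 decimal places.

+0.557773  (= +√(14/45))

j₁+j₂−J=1  J+j₁−j₂=3  J−j₁+j₂=4  j₁+j₂+J+1=9
(j₁±m₁, j₂±m₂, J±M) = (3,1,2,3,4,3)
P² = 1152/35
sum k=0..1:
  [0] +1/8 = 1/8
  [1] −1/36 = -1/36
S = 7/72
C² = P²·S² = 14/45 ; C = +0.557773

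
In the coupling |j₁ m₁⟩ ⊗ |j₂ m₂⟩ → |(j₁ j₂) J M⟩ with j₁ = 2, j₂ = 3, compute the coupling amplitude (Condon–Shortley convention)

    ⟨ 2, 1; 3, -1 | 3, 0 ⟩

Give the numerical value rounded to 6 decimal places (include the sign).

+0.182574

√[7·2!2!4!/9! · 3!1!2!4!3!3!] = √(96/5)
  +(−1)^0/∏(0,2,1,2,1,2)! = 1/8  (running 1/8)
  +(−1)^1/∏(1,1,0,1,2,3)! = -1/12  (running 1/24)
⟨..|..⟩ = √(96/5)·(1/24) = +0.182574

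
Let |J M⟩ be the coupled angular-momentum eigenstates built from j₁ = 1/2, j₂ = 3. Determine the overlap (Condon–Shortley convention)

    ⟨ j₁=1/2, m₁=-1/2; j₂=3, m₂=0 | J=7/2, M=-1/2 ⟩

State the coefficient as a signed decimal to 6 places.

+√(4/7) ≈ +0.755929

j₁+j₂−J=0  J+j₁−j₂=1  J−j₁+j₂=6  j₁+j₂+J+1=8
(j₁±m₁, j₂±m₂, J±M) = (0,1,3,3,3,4)
P² = 5184/7
sum k=0..0:
  [0] +1/36 = 1/36
S = 1/36
C² = P²·S² = 4/7 ; C = +0.755929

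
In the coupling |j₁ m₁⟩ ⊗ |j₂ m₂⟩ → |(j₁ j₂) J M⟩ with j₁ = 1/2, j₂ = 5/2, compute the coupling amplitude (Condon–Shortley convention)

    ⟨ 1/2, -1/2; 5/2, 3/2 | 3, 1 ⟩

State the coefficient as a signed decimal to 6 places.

+√(1/3) ≈ +0.577350

√[7·0!1!5!/7! · 0!1!4!1!4!2!] = √(192)
  +(−1)^0/∏(0,0,1,4,0,1)! = 1/24  (running 1/24)
⟨..|..⟩ = √(192)·(1/24) = +0.577350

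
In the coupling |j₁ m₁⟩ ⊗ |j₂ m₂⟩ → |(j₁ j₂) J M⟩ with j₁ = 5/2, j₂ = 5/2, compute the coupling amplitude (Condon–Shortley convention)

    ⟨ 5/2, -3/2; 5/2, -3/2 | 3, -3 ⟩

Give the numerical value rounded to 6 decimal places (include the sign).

√[7·2!3!3!/9! · 1!4!1!4!0!6!] = √(576)
  +(−1)^1/∏(1,1,3,0,0,3)! = -1/36  (running -1/36)
⟨..|..⟩ = √(576)·(-1/36) = -0.666667

−√(4/9) ≈ -0.666667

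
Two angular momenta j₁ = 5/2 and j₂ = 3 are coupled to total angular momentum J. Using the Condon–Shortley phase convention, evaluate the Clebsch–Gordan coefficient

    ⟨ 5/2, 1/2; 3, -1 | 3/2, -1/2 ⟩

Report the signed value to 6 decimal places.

−√(1/105) = -0.097590

j₁+j₂−J=4  J+j₁−j₂=1  J−j₁+j₂=2  j₁+j₂+J+1=8
(j₁±m₁, j₂±m₂, J±M) = (3,2,2,4,1,2)
P² = 192/35
sum k=1..2:
  [1] −1/6 = -1/6
  [2] +1/8 = 1/8
S = -1/24
C² = P²·S² = 1/105 ; C = -0.097590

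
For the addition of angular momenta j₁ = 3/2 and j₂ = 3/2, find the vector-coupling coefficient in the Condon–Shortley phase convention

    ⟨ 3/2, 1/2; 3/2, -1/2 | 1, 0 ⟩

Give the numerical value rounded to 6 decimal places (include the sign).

-0.223607  (= −√(1/20))

j₁+j₂−J=2  J+j₁−j₂=1  J−j₁+j₂=1  j₁+j₂+J+1=5
(j₁±m₁, j₂±m₂, J±M) = (2,1,1,2,1,1)
P² = 1/5
sum k=0..1:
  [0] +1/2 = 1/2
  [1] −1/1 = -1
S = -1/2
C² = P²·S² = 1/20 ; C = -0.223607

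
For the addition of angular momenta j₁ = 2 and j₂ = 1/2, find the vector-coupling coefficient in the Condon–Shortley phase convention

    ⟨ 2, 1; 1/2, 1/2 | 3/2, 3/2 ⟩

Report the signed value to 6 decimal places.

-0.447214

√[4·1!3!0!/5! · 3!1!1!0!3!0!] = √(36/5)
  +(−1)^1/∏(1,0,0,0,3,0)! = -1/6  (running -1/6)
⟨..|..⟩ = √(36/5)·(-1/6) = -0.447214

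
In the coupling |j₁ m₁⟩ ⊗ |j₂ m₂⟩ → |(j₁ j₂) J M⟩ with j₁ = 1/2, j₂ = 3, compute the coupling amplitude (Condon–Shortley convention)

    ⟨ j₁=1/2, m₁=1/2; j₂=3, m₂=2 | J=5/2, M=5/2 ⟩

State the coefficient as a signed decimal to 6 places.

√[6·1!0!5!/7! · 1!0!5!1!5!0!] = √(14400/7)
  +(−1)^0/∏(0,1,0,5,0,0)! = 1/120  (running 1/120)
⟨..|..⟩ = √(14400/7)·(1/120) = +0.377964

+√(1/7) = +0.377964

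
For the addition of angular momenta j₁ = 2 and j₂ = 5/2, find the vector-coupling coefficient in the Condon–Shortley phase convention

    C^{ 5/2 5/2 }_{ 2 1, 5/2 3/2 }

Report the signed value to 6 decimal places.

√[6·2!2!3!/8! · 3!1!4!1!5!0!] = √(432/7)
  +(−1)^1/∏(1,1,0,3,2,0)! = -1/12  (running -1/12)
⟨..|..⟩ = √(432/7)·(-1/12) = -0.654654

-0.654654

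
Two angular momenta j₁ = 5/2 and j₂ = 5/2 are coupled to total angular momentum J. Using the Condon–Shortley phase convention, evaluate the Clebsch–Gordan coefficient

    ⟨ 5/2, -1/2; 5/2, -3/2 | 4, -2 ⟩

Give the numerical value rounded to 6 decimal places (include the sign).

j₁+j₂−J=1  J+j₁−j₂=4  J−j₁+j₂=4  j₁+j₂+J+1=10
(j₁±m₁, j₂±m₂, J±M) = (2,3,1,4,2,6)
P² = 20736/35
sum k=0..1:
  [0] +1/36 = 1/36
  [1] −1/96 = -1/96
S = 5/288
C² = P²·S² = 5/28 ; C = +0.422577

+0.422577  (= +√(5/28))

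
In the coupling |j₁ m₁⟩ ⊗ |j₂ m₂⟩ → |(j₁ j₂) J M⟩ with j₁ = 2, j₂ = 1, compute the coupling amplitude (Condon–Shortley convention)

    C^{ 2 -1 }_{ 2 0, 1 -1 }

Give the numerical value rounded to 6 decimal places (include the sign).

+√(1/2) ≈ +0.707107

j₁+j₂−J=1  J+j₁−j₂=3  J−j₁+j₂=1  j₁+j₂+J+1=6
(j₁±m₁, j₂±m₂, J±M) = (2,2,0,2,1,3)
P² = 2
sum k=0..0:
  [0] +1/2 = 1/2
S = 1/2
C² = P²·S² = 1/2 ; C = +0.707107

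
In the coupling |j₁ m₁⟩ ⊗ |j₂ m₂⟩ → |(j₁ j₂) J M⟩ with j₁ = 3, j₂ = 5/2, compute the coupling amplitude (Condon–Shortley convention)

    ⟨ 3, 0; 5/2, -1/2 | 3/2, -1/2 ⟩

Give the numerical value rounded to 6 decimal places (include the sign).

j₁+j₂−J=4  J+j₁−j₂=2  J−j₁+j₂=1  j₁+j₂+J+1=8
(j₁±m₁, j₂±m₂, J±M) = (3,3,2,3,1,2)
P² = 144/35
sum k=1..2:
  [1] −1/12 = -1/12
  [2] +1/4 = 1/4
S = 1/6
C² = P²·S² = 4/35 ; C = +0.338062

+0.338062  (= +√(4/35))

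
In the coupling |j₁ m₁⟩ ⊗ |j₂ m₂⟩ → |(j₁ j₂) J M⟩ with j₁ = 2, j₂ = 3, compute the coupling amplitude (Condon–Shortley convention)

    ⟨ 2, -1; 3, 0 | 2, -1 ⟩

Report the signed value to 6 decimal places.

√[5·3!1!3!/8! · 1!3!3!3!1!3!] = √(81/14)
  +(−1)^2/∏(2,1,1,1,0,2)! = 1/4  (running 1/4)
  +(−1)^3/∏(3,0,0,0,1,3)! = -1/36  (running 2/9)
⟨..|..⟩ = √(81/14)·(2/9) = +0.534522

+0.534522  (= +√(2/7))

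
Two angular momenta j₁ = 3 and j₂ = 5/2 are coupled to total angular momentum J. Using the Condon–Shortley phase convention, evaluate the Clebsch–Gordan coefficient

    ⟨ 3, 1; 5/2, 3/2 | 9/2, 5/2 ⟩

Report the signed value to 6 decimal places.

−√(10/99) = -0.317821

j₁+j₂−J=1  J+j₁−j₂=5  J−j₁+j₂=4  j₁+j₂+J+1=11
(j₁±m₁, j₂±m₂, J±M) = (4,2,4,1,7,2)
P² = 92160/11
sum k=0..1:
  [0] +1/288 = 1/288
  [1] −1/144 = -1/144
S = -1/288
C² = P²·S² = 10/99 ; C = -0.317821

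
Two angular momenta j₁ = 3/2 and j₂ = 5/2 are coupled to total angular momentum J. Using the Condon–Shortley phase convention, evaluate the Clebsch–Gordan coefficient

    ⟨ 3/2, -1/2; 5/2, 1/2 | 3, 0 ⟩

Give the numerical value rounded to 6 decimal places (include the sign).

√[7·1!2!4!/8! · 1!2!3!2!3!3!] = √(36/5)
  +(−1)^0/∏(0,1,2,3,0,1)! = 1/12  (running 1/12)
  +(−1)^1/∏(1,0,1,2,1,2)! = -1/4  (running -1/6)
⟨..|..⟩ = √(36/5)·(-1/6) = -0.447214

-0.447214  (= −√(1/5))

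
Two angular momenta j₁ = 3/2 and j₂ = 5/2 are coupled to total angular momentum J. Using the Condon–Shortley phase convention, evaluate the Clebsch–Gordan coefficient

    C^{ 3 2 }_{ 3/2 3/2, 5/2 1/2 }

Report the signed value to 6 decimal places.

j₁+j₂−J=1  J+j₁−j₂=2  J−j₁+j₂=4  j₁+j₂+J+1=8
(j₁±m₁, j₂±m₂, J±M) = (3,0,3,2,5,1)
P² = 72
sum k=0..0:
  [0] +1/12 = 1/12
S = 1/12
C² = P²·S² = 1/2 ; C = +0.707107

+0.707107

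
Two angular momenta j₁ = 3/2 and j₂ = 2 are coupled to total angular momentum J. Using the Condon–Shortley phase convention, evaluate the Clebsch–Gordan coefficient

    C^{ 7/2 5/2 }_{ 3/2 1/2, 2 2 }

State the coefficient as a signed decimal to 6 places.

triangle: 0!×3!×4!/8! = 144/40320
(j±m)!: 2!×1!×4!×0!×6!×1! = 34560
prefactor² = (2J+1)×Δ×N² = 6912/7
  k=0: +1/(0!×0!×1!×4!×2!×0!) = 1/48
Σ = 1/48  ⇒  CG² = 6912/7×1/48² = 3/7
CG = +√(3/7) = +0.654654

+√(3/7) ≈ +0.654654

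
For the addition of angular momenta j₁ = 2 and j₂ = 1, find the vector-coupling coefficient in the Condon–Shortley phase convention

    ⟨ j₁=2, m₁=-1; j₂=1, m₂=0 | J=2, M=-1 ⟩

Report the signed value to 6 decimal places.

j₁+j₂−J=1  J+j₁−j₂=3  J−j₁+j₂=1  j₁+j₂+J+1=6
(j₁±m₁, j₂±m₂, J±M) = (1,3,1,1,1,3)
P² = 3/2
sum k=0..1:
  [0] +1/6 = 1/6
  [1] −1/2 = -1/2
S = -1/3
C² = P²·S² = 1/6 ; C = -0.408248

-0.408248  (= −√(1/6))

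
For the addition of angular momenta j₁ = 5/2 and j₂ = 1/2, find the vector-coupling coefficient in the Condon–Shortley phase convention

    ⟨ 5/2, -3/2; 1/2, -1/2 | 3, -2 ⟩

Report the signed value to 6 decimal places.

+0.912871

triangle: 0!·5!·1!/7! = 120/5040
(j±m)!: 1!·4!·0!·1!·1!·5! = 2880
prefactor² = (2J+1)·Δ·N² = 480
  k=0: +1/(0!·0!·4!·0!·1!·1!) = 1/24
Σ = 1/24  ⇒  CG² = 480·1/24² = 5/6
CG = +√(5/6) = +0.912871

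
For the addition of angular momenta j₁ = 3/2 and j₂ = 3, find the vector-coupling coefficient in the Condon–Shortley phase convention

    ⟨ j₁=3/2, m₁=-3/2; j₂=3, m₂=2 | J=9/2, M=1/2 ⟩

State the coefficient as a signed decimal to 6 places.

+√(1/21) ≈ +0.218218

triangle: 0!*3!*6!/10! = 4320/3628800
(j±m)!: 0!*3!*5!*1!*5!*4! = 2073600
prefactor² = (2J+1)*Δ*N² = 172800/7
  k=0: +1/(0!*0!*3!*5!*0!*1!) = 1/720
Σ = 1/720  ⇒  CG² = 172800/7*1/720² = 1/21
CG = +√(1/21) = +0.218218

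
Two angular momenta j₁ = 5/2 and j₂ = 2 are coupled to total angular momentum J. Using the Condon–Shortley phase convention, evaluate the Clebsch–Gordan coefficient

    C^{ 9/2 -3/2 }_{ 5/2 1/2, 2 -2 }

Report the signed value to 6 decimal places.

+√(5/42) ≈ +0.345033

√[10·0!5!4!/10! · 3!2!0!4!3!6!] = √(69120/7)
  +(−1)^0/∏(0,0,2,0,3,4)! = 1/288  (running 1/288)
⟨..|..⟩ = √(69120/7)·(1/288) = +0.345033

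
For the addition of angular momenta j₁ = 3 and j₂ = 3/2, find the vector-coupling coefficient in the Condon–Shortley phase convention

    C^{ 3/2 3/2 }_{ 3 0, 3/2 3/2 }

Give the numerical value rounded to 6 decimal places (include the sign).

−√(1/35) = -0.169031

j₁+j₂−J=3  J+j₁−j₂=3  J−j₁+j₂=0  j₁+j₂+J+1=7
(j₁±m₁, j₂±m₂, J±M) = (3,3,3,0,3,0)
P² = 1296/35
sum k=3..3:
  [3] −1/36 = -1/36
S = -1/36
C² = P²·S² = 1/35 ; C = -0.169031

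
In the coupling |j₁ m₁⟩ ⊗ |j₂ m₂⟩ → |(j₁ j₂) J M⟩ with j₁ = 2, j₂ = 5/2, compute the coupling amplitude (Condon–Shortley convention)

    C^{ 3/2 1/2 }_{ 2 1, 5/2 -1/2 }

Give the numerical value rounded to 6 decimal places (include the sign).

triangle: 3!×1!×2!/7! = 12/5040
(j±m)!: 3!×1!×2!×3!×2!×1! = 144
prefactor² = (2J+1)×Δ×N² = 48/35
  k=0: +1/(0!×3!×1!×2!×0!×0!) = 1/12
  k=1: −1/(1!×2!×0!×1!×1!×1!) = -1/2
Σ = -5/12  ⇒  CG² = 48/35×(-5/12)² = 5/21
CG = −√(5/21) = -0.487950

-0.487950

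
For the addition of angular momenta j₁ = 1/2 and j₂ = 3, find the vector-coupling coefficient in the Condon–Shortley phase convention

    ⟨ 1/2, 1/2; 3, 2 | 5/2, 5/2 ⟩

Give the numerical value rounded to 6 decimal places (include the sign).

√[6·1!0!5!/7! · 1!0!5!1!5!0!] = √(14400/7)
  +(−1)^0/∏(0,1,0,5,0,0)! = 1/120  (running 1/120)
⟨..|..⟩ = √(14400/7)·(1/120) = +0.377964

+0.377964  (= +√(1/7))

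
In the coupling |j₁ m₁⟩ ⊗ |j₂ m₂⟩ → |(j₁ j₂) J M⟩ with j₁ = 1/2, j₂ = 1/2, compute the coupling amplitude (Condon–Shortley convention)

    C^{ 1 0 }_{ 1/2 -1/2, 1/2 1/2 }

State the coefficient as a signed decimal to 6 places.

triangle: 0!*1!*1!/3! = 1/6
(j±m)!: 0!*1!*1!*0!*1!*1! = 1
prefactor² = (2J+1)*Δ*N² = 1/2
  k=0: +1/(0!*0!*1!*1!*0!*0!) = 1
Σ = 1  ⇒  CG² = 1/2*1² = 1/2
CG = +√(1/2) = +0.707107

+√(1/2) = +0.707107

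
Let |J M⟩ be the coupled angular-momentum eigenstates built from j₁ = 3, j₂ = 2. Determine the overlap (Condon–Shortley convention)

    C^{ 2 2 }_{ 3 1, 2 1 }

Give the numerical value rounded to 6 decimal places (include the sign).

triangle: 3!×3!×1!/8! = 36/40320
(j±m)!: 4!×2!×3!×1!×4!×0! = 6912
prefactor² = (2J+1)×Δ×N² = 216/7
  k=2: +1/(2!×1!×0!×1!×3!×0!) = 1/12
Σ = 1/12  ⇒  CG² = 216/7×1/12² = 3/14
CG = +√(3/14) = +0.462910

+√(3/14) ≈ +0.462910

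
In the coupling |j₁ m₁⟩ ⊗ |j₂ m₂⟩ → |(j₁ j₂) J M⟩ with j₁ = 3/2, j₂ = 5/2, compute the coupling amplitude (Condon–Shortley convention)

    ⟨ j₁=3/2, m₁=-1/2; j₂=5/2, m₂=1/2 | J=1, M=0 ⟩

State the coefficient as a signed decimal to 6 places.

triangle: 3!×0!×2!/6! = 12/720
(j±m)!: 1!×2!×3!×2!×1!×1! = 24
prefactor² = (2J+1)×Δ×N² = 6/5
  k=2: +1/(2!×1!×0!×1!×0!×1!) = 1/2
Σ = 1/2  ⇒  CG² = 6/5×1/2² = 3/10
CG = +√(3/10) = +0.547723

+√(3/10) = +0.547723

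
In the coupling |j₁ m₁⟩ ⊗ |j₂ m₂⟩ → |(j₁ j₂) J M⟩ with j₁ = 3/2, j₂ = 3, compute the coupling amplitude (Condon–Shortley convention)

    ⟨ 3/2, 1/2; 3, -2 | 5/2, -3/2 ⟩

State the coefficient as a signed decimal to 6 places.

j₁+j₂−J=2  J+j₁−j₂=1  J−j₁+j₂=4  j₁+j₂+J+1=8
(j₁±m₁, j₂±m₂, J±M) = (2,1,1,5,1,4)
P² = 288/7
sum k=0..1:
  [0] +1/12 = 1/12
  [1] −1/24 = -1/24
S = 1/24
C² = P²·S² = 1/14 ; C = +0.267261

+0.267261  (= +√(1/14))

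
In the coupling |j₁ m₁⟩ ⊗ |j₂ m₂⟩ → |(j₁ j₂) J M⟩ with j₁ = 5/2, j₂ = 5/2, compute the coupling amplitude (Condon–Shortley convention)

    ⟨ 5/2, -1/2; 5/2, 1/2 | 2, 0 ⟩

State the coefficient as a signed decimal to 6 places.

+0.436436  (= +√(4/21))

triangle: 3!*2!*2!/8! = 24/40320
(j±m)!: 2!*3!*3!*2!*2!*2! = 576
prefactor² = (2J+1)*Δ*N² = 12/7
  k=1: −1/(1!*2!*2!*2!*0!*0!) = -1/8
  k=2: +1/(2!*1!*1!*1!*1!*1!) = 1/2
  k=3: −1/(3!*0!*0!*0!*2!*2!) = -1/24
Σ = 1/3  ⇒  CG² = 12/7*1/3² = 4/21
CG = +√(4/21) = +0.436436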